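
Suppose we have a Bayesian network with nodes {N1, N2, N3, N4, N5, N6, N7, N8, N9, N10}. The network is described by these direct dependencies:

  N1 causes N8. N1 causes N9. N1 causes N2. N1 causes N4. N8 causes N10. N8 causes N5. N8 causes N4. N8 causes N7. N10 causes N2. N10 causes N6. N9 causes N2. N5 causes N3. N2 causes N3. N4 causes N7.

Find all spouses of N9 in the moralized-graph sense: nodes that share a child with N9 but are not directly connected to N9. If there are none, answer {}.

Children of N9: N2.
  parents(N2) \ {N9} = {N1, N10}.
Excluding nodes already adjacent to N9 (N1, N2), the co-parent-only contribution is {N10}.

{N10}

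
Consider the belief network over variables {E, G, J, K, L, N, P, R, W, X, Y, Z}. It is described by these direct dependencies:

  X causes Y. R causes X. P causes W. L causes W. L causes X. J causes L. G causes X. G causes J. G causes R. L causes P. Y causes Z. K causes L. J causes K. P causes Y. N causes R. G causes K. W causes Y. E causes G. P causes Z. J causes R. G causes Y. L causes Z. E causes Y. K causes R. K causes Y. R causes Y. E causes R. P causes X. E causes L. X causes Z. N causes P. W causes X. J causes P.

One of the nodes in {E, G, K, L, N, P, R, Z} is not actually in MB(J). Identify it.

J's parents: G.
Ch(J) = {K, L, P, R}.
Parents of each child, excluding J:
  K's other parent is G.
  L also has parents E, K.
  P's other parents are L, N.
  parents(R) \ {J} = {E, G, K, N}.
MB(J) = {E, G, K, L, N, P, R}.
Z is neither a parent, child, nor co-parent of J, so it does not belong.

Z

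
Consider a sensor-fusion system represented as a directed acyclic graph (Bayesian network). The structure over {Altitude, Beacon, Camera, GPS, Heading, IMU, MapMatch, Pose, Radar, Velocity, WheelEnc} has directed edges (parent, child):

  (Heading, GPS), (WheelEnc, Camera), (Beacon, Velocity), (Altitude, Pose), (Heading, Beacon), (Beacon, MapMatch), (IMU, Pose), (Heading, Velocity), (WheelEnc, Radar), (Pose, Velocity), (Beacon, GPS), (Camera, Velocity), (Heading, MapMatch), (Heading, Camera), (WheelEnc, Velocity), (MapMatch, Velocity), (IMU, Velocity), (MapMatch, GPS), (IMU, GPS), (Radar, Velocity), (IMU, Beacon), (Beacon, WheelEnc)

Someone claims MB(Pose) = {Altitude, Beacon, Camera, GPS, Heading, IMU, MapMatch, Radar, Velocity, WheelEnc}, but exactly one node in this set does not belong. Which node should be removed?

Children of Pose: Velocity.
Pa(Pose) = {Altitude, IMU}.
For each child, the remaining parents (spouses of Pose):
  Velocity: Beacon, Camera, Heading, IMU, MapMatch, Radar, WheelEnc
MB(Pose) = {Altitude, Beacon, Camera, Heading, IMU, MapMatch, Radar, Velocity, WheelEnc}.
GPS is neither a parent, child, nor co-parent of Pose, so it does not belong.

GPS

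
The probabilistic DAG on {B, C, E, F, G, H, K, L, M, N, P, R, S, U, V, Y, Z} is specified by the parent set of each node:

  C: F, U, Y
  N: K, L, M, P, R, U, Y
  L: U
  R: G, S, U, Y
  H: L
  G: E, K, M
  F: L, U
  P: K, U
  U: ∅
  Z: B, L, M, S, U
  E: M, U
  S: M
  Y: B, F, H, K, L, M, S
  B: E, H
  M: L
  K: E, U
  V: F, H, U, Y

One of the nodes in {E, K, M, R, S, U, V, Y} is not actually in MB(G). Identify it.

The Markov blanket of a node is its parents, its children, and the other parents of its children.
Pa(G) = {E, K, M}.
Ch(G) = {R}.
Co-parents of G (other parents of its children):
  R: S, U, Y
MB(G) = {E, K, M, R, S, U, Y}.
V is neither a parent, child, nor co-parent of G, so it does not belong.

V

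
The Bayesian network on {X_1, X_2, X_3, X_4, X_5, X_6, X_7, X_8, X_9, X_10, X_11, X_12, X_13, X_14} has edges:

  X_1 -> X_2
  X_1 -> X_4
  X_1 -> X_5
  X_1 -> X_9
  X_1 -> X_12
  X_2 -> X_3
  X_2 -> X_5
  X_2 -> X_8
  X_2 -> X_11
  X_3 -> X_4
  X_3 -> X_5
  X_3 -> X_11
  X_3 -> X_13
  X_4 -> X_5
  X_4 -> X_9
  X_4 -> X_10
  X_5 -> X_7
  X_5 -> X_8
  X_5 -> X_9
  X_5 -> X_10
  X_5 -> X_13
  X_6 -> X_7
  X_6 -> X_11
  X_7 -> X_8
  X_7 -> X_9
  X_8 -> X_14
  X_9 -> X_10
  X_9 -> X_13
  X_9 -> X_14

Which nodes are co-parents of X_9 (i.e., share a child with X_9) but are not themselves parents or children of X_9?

{X_3, X_8}

Children of X_9: X_10, X_13, X_14.
  X_10: X_4, X_5
  X_13: X_3, X_5
  X_14: X_8
Excluding nodes already adjacent to X_9 (X_1, X_4, X_5, X_7, X_10, X_13, X_14), the co-parent-only contribution is {X_3, X_8}.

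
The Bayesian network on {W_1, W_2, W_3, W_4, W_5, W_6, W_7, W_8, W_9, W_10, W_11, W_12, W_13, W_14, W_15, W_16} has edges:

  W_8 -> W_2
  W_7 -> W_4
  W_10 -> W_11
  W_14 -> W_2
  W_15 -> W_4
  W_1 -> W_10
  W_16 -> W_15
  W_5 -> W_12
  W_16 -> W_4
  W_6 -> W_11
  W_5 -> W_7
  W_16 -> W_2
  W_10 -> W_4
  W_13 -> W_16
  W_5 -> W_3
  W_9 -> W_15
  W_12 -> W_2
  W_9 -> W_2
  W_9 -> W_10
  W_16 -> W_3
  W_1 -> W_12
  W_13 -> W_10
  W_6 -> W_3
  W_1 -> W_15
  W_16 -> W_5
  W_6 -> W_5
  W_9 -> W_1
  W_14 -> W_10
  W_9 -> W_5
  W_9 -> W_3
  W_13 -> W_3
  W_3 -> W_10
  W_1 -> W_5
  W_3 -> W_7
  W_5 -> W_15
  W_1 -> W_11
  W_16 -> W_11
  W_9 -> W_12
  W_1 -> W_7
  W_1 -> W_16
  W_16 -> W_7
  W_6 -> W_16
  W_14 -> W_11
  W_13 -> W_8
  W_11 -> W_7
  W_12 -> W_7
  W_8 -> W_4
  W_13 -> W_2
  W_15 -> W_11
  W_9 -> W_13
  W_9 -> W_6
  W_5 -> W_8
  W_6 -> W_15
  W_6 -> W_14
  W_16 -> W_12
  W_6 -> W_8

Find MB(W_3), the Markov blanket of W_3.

{W_1, W_5, W_6, W_7, W_9, W_10, W_11, W_12, W_13, W_14, W_16}

A node's Markov blanket = Pa ∪ Ch ∪ (parents of Ch other than the node itself).
W_3 has parents W_5, W_6, W_9, W_13, W_16.
Children of W_3: W_7, W_10.
For each child, the remaining parents (spouses of W_3):
  W_10: W_1, W_9, W_13, W_14
  W_7: W_1, W_5, W_11, W_12, W_16
Union: {W_5, W_6, W_9, W_13, W_16} ∪ {W_7, W_10} ∪ {W_1, W_5, W_9, W_11, W_12, W_13, W_14, W_16} = {W_1, W_5, W_6, W_7, W_9, W_10, W_11, W_12, W_13, W_14, W_16}.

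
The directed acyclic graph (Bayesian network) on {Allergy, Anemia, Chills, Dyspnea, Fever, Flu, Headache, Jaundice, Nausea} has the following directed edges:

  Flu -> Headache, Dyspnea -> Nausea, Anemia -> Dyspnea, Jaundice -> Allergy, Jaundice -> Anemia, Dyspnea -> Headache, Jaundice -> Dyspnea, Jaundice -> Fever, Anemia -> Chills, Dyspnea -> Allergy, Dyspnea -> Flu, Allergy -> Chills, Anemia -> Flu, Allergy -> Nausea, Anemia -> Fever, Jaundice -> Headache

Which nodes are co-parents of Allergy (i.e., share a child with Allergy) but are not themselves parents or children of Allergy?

{Anemia}

Children of Allergy: Chills, Nausea.
  Nausea also has parent Dyspnea.
  parents(Chills) \ {Allergy} = {Anemia}.
Excluding nodes already adjacent to Allergy (Chills, Dyspnea, Jaundice, Nausea), the co-parent-only contribution is {Anemia}.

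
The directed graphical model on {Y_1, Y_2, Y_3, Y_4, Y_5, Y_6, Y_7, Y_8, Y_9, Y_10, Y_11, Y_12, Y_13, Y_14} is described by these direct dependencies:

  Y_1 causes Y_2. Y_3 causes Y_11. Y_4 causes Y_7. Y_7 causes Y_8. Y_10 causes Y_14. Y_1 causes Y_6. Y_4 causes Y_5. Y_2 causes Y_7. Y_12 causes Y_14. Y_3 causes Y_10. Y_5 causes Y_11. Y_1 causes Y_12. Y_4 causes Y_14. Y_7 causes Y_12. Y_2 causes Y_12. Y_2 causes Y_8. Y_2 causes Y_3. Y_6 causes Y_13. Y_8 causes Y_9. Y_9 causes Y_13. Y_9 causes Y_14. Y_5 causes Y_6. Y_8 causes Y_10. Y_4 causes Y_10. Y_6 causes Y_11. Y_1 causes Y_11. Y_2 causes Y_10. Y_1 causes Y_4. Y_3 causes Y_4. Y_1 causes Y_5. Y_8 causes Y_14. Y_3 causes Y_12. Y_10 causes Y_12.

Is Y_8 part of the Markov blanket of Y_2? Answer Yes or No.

Y_8 is a child of Y_2.
So Y_8 ∈ MB(Y_2).

Yes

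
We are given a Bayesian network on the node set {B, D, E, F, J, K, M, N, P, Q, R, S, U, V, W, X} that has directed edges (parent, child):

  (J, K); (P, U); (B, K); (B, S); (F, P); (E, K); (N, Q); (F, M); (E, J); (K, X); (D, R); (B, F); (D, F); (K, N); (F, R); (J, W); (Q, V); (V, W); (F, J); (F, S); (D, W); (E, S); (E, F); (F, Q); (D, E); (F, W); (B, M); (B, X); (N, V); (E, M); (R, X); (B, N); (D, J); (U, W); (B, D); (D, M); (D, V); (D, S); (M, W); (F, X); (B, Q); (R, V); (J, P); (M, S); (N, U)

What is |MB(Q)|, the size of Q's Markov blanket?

6

Q's parents: B, F, N.
Children of Q: V.
Parents of each child, excluding Q:
  V: D, N, R
MB(Q) = {B, D, F, N, R, V}, which has 6 nodes.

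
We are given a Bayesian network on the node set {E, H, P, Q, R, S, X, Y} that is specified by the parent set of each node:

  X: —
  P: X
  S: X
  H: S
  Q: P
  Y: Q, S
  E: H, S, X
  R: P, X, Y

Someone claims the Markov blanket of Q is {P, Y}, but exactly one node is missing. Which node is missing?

S

Recall MB(v) = parents ∪ children ∪ spouses, where spouses are the other parents of v's children.
Q's parents: P.
Q has child Y.
Co-parents of Q (other parents of its children):
  Y also has parent S.
MB(Q) = {P, S, Y}.
Comparing with the claimed set, S is missing.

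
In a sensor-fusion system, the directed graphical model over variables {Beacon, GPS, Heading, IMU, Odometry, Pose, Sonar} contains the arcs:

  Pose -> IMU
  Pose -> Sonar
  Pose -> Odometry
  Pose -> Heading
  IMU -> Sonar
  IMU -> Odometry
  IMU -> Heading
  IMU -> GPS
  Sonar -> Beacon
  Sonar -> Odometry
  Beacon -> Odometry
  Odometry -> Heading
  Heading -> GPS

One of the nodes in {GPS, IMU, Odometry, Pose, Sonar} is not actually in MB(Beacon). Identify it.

Beacon's parents: Sonar.
Ch(Beacon) = {Odometry}.
Parents of each child, excluding Beacon:
  parents(Odometry) \ {Beacon} = {IMU, Pose, Sonar}.
MB(Beacon) = {IMU, Odometry, Pose, Sonar}.
GPS is neither a parent, child, nor co-parent of Beacon, so it does not belong.

GPS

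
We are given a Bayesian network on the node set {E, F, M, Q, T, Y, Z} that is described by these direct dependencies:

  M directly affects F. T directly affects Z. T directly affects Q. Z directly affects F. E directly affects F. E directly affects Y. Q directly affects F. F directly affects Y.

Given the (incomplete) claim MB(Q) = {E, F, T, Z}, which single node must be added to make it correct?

M

A node's Markov blanket = Pa ∪ Ch ∪ (parents of Ch other than the node itself).
Parents of Q: T.
Q's children: F.
Co-parents of Q (other parents of its children):
  parents(F) \ {Q} = {E, M, Z}.
MB(Q) = {E, F, M, T, Z}.
Comparing with the claimed set, M is missing.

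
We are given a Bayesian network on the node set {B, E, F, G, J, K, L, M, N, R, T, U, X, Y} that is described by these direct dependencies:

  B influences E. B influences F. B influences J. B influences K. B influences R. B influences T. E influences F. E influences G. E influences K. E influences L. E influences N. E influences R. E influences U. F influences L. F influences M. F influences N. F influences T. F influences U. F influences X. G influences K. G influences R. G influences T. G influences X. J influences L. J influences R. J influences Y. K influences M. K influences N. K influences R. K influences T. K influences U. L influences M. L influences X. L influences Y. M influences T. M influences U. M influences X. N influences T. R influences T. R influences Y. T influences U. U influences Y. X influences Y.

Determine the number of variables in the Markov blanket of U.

By definition, MB(U) is built from U's parents, U's children, and the co-parents of U.
Pa(U) = {E, F, K, M, T}.
U has child Y.
Other parents of U's children:
  Y: J, L, R, X
MB(U) = {E, F, J, K, L, M, R, T, X, Y}, which has 10 nodes.

10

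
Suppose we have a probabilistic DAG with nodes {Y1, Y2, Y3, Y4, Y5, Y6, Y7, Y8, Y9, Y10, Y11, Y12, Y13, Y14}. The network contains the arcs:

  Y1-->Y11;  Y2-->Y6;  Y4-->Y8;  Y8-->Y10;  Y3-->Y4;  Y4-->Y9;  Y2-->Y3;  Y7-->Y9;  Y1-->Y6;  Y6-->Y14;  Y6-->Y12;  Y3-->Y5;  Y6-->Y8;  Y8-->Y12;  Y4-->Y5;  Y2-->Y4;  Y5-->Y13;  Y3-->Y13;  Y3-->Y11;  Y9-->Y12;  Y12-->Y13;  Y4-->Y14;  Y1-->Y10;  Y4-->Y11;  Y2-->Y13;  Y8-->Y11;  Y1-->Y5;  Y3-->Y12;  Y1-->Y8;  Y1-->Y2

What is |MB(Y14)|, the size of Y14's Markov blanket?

Parents of Y14: Y4, Y6.
Y14's children: none.
Y14 has no children, so there are no co-parents.
MB(Y14) = {Y4, Y6}, which has 2 nodes.

2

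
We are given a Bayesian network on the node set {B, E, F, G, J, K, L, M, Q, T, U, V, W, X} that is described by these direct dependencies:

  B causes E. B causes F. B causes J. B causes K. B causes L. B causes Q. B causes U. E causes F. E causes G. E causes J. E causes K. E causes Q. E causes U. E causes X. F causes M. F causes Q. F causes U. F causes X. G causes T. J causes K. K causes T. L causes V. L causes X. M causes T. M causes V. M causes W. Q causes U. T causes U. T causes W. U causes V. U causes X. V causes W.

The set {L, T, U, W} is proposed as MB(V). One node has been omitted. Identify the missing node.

Pa(V) = {L, M, U}.
V's children: W.
For each child, the remaining parents (spouses of V):
  parents(W) \ {V} = {M, T}.
MB(V) = {L, M, T, U, W}.
Comparing with the claimed set, M is missing.

M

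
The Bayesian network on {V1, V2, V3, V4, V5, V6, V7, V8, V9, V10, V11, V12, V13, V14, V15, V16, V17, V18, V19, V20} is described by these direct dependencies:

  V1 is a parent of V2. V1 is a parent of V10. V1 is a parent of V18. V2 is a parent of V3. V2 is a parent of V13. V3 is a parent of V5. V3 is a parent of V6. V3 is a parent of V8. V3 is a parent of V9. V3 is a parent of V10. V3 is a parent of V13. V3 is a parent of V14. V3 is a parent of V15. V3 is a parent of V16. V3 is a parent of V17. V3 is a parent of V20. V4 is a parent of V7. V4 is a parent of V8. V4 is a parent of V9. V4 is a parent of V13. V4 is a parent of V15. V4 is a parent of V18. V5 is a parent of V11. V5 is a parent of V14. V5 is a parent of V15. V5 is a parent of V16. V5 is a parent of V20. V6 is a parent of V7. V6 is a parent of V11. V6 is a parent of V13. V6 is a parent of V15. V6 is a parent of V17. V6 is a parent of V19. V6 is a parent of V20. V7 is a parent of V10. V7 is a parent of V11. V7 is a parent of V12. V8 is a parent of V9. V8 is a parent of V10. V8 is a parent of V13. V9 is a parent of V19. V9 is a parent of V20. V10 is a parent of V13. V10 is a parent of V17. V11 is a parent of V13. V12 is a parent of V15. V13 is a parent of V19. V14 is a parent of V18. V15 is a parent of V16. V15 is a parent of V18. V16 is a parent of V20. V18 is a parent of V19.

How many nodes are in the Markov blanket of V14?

6

V14's parents: V3, V5.
V14's children: V18.
Parents of each child, excluding V14:
  V18 also has parents V1, V4, V15.
MB(V14) = {V1, V3, V4, V5, V15, V18}, which has 6 nodes.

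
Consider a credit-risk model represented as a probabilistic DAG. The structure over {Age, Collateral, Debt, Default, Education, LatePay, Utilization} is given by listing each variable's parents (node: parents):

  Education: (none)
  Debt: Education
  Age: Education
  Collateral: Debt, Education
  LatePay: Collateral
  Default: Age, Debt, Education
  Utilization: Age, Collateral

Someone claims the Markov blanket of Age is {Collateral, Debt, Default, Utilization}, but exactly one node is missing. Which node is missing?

Education

Age has parent Education.
Children of Age: Default, Utilization.
Parents of each child, excluding Age:
  parents(Default) \ {Age} = {Debt, Education}.
  Utilization also has parent Collateral.
MB(Age) = {Collateral, Debt, Default, Education, Utilization}.
Comparing with the claimed set, Education is missing.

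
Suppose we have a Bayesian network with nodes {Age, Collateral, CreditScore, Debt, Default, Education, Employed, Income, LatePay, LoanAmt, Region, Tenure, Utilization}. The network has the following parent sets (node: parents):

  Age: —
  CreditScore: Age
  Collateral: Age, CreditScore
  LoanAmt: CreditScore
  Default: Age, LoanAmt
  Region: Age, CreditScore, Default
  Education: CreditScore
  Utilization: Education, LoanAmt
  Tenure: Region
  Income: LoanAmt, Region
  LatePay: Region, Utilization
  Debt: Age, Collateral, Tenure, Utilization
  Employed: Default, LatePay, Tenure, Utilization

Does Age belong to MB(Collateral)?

Age is a parent of Collateral.
So Age ∈ MB(Collateral).

Yes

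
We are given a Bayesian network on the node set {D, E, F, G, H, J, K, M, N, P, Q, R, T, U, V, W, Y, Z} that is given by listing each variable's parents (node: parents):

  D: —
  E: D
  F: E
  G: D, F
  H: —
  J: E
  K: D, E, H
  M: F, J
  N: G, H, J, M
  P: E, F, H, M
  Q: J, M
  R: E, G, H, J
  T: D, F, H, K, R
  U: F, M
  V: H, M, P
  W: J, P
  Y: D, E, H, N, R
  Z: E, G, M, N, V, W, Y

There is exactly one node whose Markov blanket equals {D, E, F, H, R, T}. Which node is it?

K

The target node must have every member of {D, E, F, H, R, T} as a parent, child, or co-parent, and no others.
Parents of K: D, E, H; children: T; co-parents: D, F, H, R.
These exactly cover the given set, so the node is K.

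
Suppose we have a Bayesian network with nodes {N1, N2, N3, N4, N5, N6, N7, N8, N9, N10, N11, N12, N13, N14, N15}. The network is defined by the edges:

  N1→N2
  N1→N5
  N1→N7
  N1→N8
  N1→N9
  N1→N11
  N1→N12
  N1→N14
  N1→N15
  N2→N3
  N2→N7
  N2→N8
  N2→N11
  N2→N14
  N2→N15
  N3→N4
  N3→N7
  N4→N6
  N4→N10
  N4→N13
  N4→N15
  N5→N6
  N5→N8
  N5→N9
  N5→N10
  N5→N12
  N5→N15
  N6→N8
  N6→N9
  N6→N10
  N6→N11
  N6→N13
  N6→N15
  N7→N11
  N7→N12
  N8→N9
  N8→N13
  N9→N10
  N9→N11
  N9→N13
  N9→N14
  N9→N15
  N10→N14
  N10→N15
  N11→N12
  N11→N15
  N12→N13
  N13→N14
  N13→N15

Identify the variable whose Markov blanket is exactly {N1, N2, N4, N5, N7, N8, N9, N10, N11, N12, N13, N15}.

N6

The target node must have every member of {N1, N2, N4, N5, N7, N8, N9, N10, N11, N12, N13, N15} as a parent, child, or co-parent, and no others.
Parents of N6: N4, N5; children: N8, N9, N10, N11, N13, N15; co-parents: N1, N2, N4, N5, N7, N8, N9, N10, N11, N12, N13.
These exactly cover the given set, so the node is N6.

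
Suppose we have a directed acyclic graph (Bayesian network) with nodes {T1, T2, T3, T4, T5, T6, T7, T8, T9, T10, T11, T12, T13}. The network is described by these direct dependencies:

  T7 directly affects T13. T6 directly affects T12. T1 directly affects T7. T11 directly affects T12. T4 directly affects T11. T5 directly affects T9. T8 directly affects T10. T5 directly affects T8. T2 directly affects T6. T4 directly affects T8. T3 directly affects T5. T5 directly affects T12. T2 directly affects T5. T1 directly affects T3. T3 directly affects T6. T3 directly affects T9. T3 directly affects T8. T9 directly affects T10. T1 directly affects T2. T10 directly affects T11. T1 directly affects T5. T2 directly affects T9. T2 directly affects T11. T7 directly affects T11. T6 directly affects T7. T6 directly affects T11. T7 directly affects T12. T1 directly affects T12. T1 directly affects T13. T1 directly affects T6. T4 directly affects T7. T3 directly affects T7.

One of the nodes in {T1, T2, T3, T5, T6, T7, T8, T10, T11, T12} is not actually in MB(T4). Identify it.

By definition, MB(T4) is built from T4's parents, T4's children, and the co-parents of T4.
T4 has no parents.
T4's children: T7, T8, T11.
Other parents of T4's children:
  T7's other parents are T1, T3, T6.
  parents(T8) \ {T4} = {T3, T5}.
  T11 also has parents T2, T6, T7, T10.
MB(T4) = {T1, T2, T3, T5, T6, T7, T8, T10, T11}.
T12 is neither a parent, child, nor co-parent of T4, so it does not belong.

T12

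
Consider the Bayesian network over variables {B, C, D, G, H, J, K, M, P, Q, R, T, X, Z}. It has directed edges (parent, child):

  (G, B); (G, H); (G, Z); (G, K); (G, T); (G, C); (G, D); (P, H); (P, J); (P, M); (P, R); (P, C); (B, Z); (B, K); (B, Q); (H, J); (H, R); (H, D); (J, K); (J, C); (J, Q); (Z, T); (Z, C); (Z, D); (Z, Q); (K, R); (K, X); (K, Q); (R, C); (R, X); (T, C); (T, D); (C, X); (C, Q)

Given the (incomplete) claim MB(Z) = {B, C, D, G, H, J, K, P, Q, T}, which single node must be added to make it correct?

A node's Markov blanket = Pa ∪ Ch ∪ (parents of Ch other than the node itself).
Z's children: C, D, Q, T.
Z's parents: B, G.
Co-parents of Z (other parents of its children):
  T's other parent is G.
  parents(C) \ {Z} = {G, J, P, R, T}.
  parents(D) \ {Z} = {G, H, T}.
  parents(Q) \ {Z} = {B, C, J, K}.
MB(Z) = {B, C, D, G, H, J, K, P, Q, R, T}.
Comparing with the claimed set, R is missing.

R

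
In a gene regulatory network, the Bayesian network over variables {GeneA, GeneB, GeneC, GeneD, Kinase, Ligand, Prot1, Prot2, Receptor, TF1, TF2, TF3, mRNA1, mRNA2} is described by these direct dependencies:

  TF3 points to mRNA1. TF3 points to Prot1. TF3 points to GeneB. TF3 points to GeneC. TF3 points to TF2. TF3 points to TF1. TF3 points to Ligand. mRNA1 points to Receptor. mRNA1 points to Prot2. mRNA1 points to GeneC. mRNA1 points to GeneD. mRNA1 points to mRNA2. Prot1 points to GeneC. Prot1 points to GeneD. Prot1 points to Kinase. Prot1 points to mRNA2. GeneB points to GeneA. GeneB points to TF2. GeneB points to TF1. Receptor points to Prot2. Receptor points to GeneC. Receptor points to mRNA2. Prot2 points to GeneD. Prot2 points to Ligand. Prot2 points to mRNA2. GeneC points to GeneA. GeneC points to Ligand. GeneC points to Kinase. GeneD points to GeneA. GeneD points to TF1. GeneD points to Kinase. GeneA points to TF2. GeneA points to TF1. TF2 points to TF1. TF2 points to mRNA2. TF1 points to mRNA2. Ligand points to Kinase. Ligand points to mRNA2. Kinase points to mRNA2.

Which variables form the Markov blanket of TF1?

A node's Markov blanket = Pa ∪ Ch ∪ (parents of Ch other than the node itself).
TF1 has parents GeneA, GeneB, GeneD, TF2, TF3.
TF1's children: mRNA2.
Co-parents of TF1 (other parents of its children):
  mRNA2's other parents are Kinase, Ligand, Prot1, Prot2, Receptor, TF2, mRNA1.
Taking the union gives {GeneA, GeneB, GeneD, Kinase, Ligand, Prot1, Prot2, Receptor, TF2, TF3, mRNA1, mRNA2}.

{GeneA, GeneB, GeneD, Kinase, Ligand, Prot1, Prot2, Receptor, TF2, TF3, mRNA1, mRNA2}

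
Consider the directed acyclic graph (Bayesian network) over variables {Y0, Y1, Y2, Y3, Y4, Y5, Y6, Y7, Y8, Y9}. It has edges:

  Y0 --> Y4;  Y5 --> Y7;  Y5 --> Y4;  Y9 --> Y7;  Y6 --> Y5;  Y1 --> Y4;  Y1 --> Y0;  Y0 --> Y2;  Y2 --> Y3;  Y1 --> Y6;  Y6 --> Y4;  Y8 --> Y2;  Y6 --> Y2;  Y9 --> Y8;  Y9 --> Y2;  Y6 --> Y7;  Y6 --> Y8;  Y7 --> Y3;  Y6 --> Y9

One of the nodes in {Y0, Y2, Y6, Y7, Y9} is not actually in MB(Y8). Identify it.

Y7

The Markov blanket of a node is its parents, its children, and the other parents of its children.
Y8 has parents Y6, Y9.
Children of Y8: Y2.
Other parents of Y8's children:
  Y2's other parents are Y0, Y6, Y9.
MB(Y8) = {Y0, Y2, Y6, Y9}.
Y7 is neither a parent, child, nor co-parent of Y8, so it does not belong.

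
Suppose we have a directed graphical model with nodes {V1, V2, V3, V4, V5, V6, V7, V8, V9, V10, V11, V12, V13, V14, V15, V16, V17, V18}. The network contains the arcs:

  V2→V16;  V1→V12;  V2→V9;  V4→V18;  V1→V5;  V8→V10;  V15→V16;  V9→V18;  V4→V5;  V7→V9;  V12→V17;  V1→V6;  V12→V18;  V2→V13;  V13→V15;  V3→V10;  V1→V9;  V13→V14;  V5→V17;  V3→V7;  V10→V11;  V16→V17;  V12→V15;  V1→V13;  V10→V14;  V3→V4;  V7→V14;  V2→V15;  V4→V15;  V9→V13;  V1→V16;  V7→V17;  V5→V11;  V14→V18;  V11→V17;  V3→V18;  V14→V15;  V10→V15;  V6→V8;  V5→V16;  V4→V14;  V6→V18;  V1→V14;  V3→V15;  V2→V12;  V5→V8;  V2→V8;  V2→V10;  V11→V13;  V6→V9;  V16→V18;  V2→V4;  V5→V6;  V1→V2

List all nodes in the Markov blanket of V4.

{V1, V2, V3, V5, V6, V7, V9, V10, V12, V13, V14, V15, V16, V18}

By definition, MB(V4) is built from V4's parents, V4's children, and the co-parents of V4.
V4 has children V5, V14, V15, V18.
V4 has parents V2, V3.
For each child, the remaining parents (spouses of V4):
  V5's other parent is V1.
  parents(V14) \ {V4} = {V1, V7, V10, V13}.
  V15's other parents are V2, V3, V10, V12, V13, V14.
  parents(V18) \ {V4} = {V3, V6, V9, V12, V14, V16}.
So the Markov blanket of V4 is {V1, V2, V3, V5, V6, V7, V9, V10, V12, V13, V14, V15, V16, V18}.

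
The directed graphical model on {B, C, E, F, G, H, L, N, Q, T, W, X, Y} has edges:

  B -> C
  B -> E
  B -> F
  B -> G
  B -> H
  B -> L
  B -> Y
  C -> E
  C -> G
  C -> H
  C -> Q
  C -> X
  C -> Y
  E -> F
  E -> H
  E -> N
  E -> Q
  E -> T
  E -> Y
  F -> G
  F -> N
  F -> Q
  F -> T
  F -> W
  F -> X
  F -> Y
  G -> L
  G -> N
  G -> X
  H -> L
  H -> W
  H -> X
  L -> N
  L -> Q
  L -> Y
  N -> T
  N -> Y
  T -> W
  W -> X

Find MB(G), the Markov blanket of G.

Recall MB(v) = parents ∪ children ∪ spouses, where spouses are the other parents of v's children.
G's parents: B, C, F.
Ch(G) = {L, N, X}.
For each child, the remaining parents (spouses of G):
  L: B, H
  N: E, F, L
  X: C, F, H, W
So the Markov blanket of G is {B, C, E, F, H, L, N, W, X}.

{B, C, E, F, H, L, N, W, X}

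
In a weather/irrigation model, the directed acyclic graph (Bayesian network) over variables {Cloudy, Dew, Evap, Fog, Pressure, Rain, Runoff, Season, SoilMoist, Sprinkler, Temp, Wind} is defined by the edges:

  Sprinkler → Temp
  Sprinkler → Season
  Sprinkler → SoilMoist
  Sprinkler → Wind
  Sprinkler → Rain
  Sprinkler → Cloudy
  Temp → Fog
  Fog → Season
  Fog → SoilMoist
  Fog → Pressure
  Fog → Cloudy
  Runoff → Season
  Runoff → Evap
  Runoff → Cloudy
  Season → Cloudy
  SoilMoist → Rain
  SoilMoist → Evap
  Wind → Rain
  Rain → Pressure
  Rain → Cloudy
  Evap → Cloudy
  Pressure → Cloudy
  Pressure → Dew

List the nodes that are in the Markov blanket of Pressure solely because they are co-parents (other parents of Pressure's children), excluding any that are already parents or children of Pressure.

{Evap, Runoff, Season, Sprinkler}

Children of Pressure: Cloudy, Dew.
  parents(Cloudy) \ {Pressure} = {Evap, Fog, Rain, Runoff, Season, Sprinkler}.
  Dew has no other parent.
Excluding nodes already adjacent to Pressure (Cloudy, Dew, Fog, Rain), the co-parent-only contribution is {Evap, Runoff, Season, Sprinkler}.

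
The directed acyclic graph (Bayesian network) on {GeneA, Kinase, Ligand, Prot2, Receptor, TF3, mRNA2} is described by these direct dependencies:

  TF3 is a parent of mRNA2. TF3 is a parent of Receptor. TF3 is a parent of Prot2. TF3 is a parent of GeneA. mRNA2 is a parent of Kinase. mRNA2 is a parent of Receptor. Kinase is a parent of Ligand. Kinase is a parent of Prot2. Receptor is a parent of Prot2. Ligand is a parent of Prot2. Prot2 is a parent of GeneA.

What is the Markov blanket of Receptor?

{Kinase, Ligand, Prot2, TF3, mRNA2}

Parents of Receptor: TF3, mRNA2.
Ch(Receptor) = {Prot2}.
Parents of each child, excluding Receptor:
  parents(Prot2) \ {Receptor} = {Kinase, Ligand, TF3}.
MB(Receptor) = {Kinase, Ligand, Prot2, TF3, mRNA2}.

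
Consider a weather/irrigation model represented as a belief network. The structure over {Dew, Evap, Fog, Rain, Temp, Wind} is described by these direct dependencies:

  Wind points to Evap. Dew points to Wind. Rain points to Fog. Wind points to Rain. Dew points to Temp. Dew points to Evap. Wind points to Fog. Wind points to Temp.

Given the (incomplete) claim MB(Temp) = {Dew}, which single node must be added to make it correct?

By definition, MB(Temp) is built from Temp's parents, Temp's children, and the co-parents of Temp.
Temp has parents Dew, Wind.
Temp has no children.
Temp has no children, so there are no co-parents.
MB(Temp) = {Dew, Wind}.
Comparing with the claimed set, Wind is missing.

Wind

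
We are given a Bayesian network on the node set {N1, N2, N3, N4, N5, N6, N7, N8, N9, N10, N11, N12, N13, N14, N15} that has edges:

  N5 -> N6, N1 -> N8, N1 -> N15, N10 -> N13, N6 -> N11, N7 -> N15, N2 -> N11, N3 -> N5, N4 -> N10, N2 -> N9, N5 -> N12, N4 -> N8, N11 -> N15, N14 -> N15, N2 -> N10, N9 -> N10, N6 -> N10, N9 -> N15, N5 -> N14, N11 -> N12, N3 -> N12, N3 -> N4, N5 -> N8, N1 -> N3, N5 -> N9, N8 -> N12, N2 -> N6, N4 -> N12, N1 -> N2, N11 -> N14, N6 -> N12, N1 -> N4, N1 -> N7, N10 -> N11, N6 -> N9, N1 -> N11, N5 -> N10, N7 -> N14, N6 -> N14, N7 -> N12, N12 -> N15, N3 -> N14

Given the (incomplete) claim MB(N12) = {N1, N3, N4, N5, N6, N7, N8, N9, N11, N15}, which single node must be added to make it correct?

N14

By definition, MB(N12) is built from N12's parents, N12's children, and the co-parents of N12.
N12's children: N15.
Parents of N12: N3, N4, N5, N6, N7, N8, N11.
Parents of each child, excluding N12:
  parents(N15) \ {N12} = {N1, N7, N9, N11, N14}.
MB(N12) = {N1, N3, N4, N5, N6, N7, N8, N9, N11, N14, N15}.
Comparing with the claimed set, N14 is missing.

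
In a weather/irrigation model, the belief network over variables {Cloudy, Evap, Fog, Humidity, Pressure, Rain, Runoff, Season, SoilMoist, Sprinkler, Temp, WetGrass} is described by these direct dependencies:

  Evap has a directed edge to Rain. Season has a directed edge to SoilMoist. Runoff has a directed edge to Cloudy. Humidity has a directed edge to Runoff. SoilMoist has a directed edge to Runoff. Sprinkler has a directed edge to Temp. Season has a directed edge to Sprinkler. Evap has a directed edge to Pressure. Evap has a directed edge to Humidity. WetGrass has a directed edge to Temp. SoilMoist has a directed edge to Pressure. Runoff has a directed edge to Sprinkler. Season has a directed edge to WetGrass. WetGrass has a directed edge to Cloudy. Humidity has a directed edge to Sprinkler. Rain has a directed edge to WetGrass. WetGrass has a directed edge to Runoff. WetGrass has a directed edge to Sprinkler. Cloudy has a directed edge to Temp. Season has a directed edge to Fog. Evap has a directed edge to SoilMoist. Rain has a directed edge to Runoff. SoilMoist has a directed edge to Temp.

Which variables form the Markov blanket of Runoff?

The Markov blanket of a node is its parents, its children, and the other parents of its children.
Pa(Runoff) = {Humidity, Rain, SoilMoist, WetGrass}.
Runoff's children: Cloudy, Sprinkler.
Parents of each child, excluding Runoff:
  Sprinkler: Humidity, Season, WetGrass
  Cloudy: WetGrass
Union: {Humidity, Rain, SoilMoist, WetGrass} ∪ {Cloudy, Sprinkler} ∪ {Humidity, Season, WetGrass} = {Cloudy, Humidity, Rain, Season, SoilMoist, Sprinkler, WetGrass}.

{Cloudy, Humidity, Rain, Season, SoilMoist, Sprinkler, WetGrass}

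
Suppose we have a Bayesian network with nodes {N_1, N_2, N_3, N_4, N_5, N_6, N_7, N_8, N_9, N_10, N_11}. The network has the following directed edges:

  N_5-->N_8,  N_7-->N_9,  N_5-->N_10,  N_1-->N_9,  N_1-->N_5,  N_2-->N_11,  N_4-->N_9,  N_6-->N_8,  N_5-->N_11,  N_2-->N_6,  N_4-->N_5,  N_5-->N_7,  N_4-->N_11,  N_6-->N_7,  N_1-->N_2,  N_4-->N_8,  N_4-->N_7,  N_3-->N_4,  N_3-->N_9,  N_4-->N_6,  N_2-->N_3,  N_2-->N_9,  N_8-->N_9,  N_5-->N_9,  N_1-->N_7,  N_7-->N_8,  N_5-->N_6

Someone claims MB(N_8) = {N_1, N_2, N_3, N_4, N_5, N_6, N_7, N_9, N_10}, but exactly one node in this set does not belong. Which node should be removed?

N_10

N_8's parents: N_4, N_5, N_6, N_7.
N_8's children: N_9.
Other parents of N_8's children:
  N_9: N_1, N_2, N_3, N_4, N_5, N_7
MB(N_8) = {N_1, N_2, N_3, N_4, N_5, N_6, N_7, N_9}.
N_10 is neither a parent, child, nor co-parent of N_8, so it does not belong.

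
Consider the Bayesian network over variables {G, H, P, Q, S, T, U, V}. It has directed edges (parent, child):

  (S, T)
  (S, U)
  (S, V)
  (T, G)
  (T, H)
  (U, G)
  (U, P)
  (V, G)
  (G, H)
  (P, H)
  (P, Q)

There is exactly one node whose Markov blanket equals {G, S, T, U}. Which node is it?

V

The target node must have every member of {G, S, T, U} as a parent, child, or co-parent, and no others.
Parents of V: S; children: G; co-parents: T, U.
These exactly cover the given set, so the node is V.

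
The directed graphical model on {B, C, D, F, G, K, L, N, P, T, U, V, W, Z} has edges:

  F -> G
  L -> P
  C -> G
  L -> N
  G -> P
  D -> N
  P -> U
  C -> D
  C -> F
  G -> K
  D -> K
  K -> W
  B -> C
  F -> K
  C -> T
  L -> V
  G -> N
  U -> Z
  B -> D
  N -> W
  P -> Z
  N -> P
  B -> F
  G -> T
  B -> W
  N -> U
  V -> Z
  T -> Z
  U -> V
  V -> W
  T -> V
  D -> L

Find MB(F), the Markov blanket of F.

F has parents B, C.
Ch(F) = {G, K}.
Other parents of F's children:
  parents(G) \ {F} = {C}.
  K also has parents D, G.
Taking the union gives {B, C, D, G, K}.

{B, C, D, G, K}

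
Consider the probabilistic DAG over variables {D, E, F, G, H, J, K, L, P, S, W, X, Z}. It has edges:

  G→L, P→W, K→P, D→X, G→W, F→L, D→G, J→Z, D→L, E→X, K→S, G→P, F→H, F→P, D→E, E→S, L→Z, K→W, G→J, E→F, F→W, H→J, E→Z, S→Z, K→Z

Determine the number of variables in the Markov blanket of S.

5

Ch(S) = {Z}.
Parents of S: E, K.
For each child, the remaining parents (spouses of S):
  Z's other parents are E, J, K, L.
MB(S) = {E, J, K, L, Z}, which has 5 nodes.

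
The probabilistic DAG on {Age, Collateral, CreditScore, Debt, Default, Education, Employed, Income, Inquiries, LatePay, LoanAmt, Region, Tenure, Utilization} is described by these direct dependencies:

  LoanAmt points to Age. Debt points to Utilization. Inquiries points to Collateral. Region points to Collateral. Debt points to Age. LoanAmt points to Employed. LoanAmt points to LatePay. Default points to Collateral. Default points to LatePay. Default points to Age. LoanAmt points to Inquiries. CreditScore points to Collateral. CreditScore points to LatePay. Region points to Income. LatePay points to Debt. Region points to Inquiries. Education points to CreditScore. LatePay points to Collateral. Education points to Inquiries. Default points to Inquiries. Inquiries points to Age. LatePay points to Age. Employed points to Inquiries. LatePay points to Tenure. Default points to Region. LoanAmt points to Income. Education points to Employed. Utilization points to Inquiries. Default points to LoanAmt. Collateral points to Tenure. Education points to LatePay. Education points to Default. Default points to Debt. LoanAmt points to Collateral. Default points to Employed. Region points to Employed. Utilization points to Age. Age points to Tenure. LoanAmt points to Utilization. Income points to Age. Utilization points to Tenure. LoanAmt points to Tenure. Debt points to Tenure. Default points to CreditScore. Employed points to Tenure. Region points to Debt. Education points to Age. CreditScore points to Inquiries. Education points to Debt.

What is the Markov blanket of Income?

Recall MB(v) = parents ∪ children ∪ spouses, where spouses are the other parents of v's children.
Income's parents: LoanAmt, Region.
Children of Income: Age.
Parents of each child, excluding Income:
  Age's other parents are Debt, Default, Education, Inquiries, LatePay, LoanAmt, Utilization.
So the Markov blanket of Income is {Age, Debt, Default, Education, Inquiries, LatePay, LoanAmt, Region, Utilization}.

{Age, Debt, Default, Education, Inquiries, LatePay, LoanAmt, Region, Utilization}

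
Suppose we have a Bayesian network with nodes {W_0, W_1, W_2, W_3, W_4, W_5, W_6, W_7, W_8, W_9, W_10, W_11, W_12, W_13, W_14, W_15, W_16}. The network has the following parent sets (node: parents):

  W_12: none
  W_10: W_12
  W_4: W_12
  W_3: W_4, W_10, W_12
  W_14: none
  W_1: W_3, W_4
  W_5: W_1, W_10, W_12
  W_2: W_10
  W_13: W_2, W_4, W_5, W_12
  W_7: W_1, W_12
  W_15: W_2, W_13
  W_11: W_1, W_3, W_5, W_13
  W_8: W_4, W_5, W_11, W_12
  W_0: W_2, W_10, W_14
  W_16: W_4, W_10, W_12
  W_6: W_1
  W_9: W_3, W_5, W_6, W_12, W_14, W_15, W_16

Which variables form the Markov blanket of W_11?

The Markov blanket of a node is its parents, its children, and the other parents of its children.
W_11's parents: W_1, W_3, W_5, W_13.
Children of W_11: W_8.
For each child, the remaining parents (spouses of W_11):
  W_8: W_4, W_5, W_12
Taking the union gives {W_1, W_3, W_4, W_5, W_8, W_12, W_13}.

{W_1, W_3, W_4, W_5, W_8, W_12, W_13}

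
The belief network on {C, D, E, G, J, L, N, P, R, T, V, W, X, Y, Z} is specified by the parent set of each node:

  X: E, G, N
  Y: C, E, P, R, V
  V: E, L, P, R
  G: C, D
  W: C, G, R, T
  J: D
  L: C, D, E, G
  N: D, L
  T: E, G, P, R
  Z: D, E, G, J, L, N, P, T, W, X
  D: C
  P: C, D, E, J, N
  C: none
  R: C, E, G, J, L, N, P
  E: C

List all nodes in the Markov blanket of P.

{C, D, E, G, J, L, N, R, T, V, W, X, Y, Z}

Recall MB(v) = parents ∪ children ∪ spouses, where spouses are the other parents of v's children.
Pa(P) = {C, D, E, J, N}.
P has children R, T, V, Y, Z.
For each child, the remaining parents (spouses of P):
  R's other parents are C, E, G, J, L, N.
  T's other parents are E, G, R.
  V also has parents E, L, R.
  Y's other parents are C, E, R, V.
  Z's other parents are D, E, G, J, L, N, T, W, X.
So the Markov blanket of P is {C, D, E, G, J, L, N, R, T, V, W, X, Y, Z}.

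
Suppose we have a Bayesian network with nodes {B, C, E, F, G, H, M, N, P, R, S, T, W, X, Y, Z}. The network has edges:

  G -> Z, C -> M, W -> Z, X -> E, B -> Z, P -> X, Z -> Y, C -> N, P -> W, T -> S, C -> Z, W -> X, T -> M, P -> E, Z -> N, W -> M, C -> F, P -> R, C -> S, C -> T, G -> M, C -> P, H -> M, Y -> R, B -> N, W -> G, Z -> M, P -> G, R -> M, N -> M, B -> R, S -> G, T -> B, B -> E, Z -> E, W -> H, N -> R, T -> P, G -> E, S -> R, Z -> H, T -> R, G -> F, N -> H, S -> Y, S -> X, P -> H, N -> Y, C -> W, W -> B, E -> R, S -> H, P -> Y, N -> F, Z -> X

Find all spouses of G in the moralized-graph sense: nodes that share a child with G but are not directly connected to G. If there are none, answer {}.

{B, C, H, N, R, T, X}

Children of G: E, F, M, Z.
  Z also has parents B, C, W.
  F also has parents C, N.
  E also has parents B, P, X, Z.
  parents(M) \ {G} = {C, H, N, R, T, W, Z}.
Excluding nodes already adjacent to G (E, F, M, P, S, W, Z), the co-parent-only contribution is {B, C, H, N, R, T, X}.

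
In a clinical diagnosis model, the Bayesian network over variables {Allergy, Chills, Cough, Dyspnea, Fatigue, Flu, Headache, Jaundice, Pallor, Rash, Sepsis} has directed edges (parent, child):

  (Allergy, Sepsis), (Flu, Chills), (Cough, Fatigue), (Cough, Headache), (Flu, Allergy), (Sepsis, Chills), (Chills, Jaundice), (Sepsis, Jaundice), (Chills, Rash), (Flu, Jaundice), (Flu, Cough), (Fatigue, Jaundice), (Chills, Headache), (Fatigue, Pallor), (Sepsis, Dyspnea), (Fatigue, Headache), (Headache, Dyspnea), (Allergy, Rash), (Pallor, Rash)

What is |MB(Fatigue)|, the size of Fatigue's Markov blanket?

7

Pa(Fatigue) = {Cough}.
Fatigue's children: Headache, Jaundice, Pallor.
Co-parents of Fatigue (other parents of its children):
  Jaundice: Chills, Flu, Sepsis
  Pallor: —
  Headache: Chills, Cough
MB(Fatigue) = {Chills, Cough, Flu, Headache, Jaundice, Pallor, Sepsis}, which has 7 nodes.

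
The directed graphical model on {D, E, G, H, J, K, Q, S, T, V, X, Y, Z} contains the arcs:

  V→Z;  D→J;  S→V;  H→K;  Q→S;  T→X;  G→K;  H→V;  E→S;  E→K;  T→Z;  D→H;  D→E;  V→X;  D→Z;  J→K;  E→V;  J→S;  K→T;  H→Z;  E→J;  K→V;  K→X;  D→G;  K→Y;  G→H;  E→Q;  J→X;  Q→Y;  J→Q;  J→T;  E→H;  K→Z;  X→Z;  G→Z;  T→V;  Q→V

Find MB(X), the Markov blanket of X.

{D, G, H, J, K, T, V, Z}

Parents of X: J, K, T, V.
X's children: Z.
Co-parents of X (other parents of its children):
  Z: D, G, H, K, T, V
Union: {J, K, T, V} ∪ {Z} ∪ {D, G, H, K, T, V} = {D, G, H, J, K, T, V, Z}.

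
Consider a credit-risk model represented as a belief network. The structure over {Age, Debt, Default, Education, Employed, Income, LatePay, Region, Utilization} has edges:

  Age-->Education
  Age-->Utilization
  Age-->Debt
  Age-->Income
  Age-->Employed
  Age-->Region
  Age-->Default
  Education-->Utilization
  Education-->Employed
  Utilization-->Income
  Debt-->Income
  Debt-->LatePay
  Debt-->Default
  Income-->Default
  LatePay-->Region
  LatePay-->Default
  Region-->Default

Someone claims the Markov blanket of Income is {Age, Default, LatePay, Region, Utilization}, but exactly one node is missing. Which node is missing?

By definition, MB(Income) is built from Income's parents, Income's children, and the co-parents of Income.
Parents of Income: Age, Debt, Utilization.
Children of Income: Default.
Co-parents of Income (other parents of its children):
  Default: Age, Debt, LatePay, Region
MB(Income) = {Age, Debt, Default, LatePay, Region, Utilization}.
Comparing with the claimed set, Debt is missing.

Debt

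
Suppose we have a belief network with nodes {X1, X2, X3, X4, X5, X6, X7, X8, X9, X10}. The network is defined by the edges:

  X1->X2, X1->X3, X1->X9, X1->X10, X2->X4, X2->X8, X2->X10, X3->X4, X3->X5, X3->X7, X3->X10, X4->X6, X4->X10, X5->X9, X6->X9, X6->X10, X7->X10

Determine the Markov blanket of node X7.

X7's parents: X3.
X7 has child X10.
Parents of each child, excluding X7:
  X10 also has parents X1, X2, X3, X4, X6.
MB(X7) = {X1, X2, X3, X4, X6, X10}.

{X1, X2, X3, X4, X6, X10}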